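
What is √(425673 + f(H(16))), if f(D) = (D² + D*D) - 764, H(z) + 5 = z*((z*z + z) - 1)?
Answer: 3*√4215559 ≈ 6159.5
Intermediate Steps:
H(z) = -5 + z*(-1 + z + z²) (H(z) = -5 + z*((z*z + z) - 1) = -5 + z*((z² + z) - 1) = -5 + z*((z + z²) - 1) = -5 + z*(-1 + z + z²))
f(D) = -764 + 2*D² (f(D) = (D² + D²) - 764 = 2*D² - 764 = -764 + 2*D²)
√(425673 + f(H(16))) = √(425673 + (-764 + 2*(-5 + 16² + 16³ - 1*16)²)) = √(425673 + (-764 + 2*(-5 + 256 + 4096 - 16)²)) = √(425673 + (-764 + 2*4331²)) = √(425673 + (-764 + 2*18757561)) = √(425673 + (-764 + 37515122)) = √(425673 + 37514358) = √37940031 = 3*√4215559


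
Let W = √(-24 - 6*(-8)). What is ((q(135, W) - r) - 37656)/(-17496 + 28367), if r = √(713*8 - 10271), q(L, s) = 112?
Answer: -37544/10871 - I*√4567/10871 ≈ -3.4536 - 0.0062165*I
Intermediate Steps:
W = 2*√6 (W = √(-24 + 48) = √24 = 2*√6 ≈ 4.8990)
r = I*√4567 (r = √(5704 - 10271) = √(-4567) = I*√4567 ≈ 67.58*I)
((q(135, W) - r) - 37656)/(-17496 + 28367) = ((112 - I*√4567) - 37656)/(-17496 + 28367) = ((112 - I*√4567) - 37656)/10871 = (-37544 - I*√4567)*(1/10871) = -37544/10871 - I*√4567/10871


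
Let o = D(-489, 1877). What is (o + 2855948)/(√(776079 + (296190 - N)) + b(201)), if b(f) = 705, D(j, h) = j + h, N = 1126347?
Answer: 29194520/7987 - 124232*I*√54078/23961 ≈ 3655.3 - 1205.7*I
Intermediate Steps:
D(j, h) = h + j
o = 1388 (o = 1877 - 489 = 1388)
(o + 2855948)/(√(776079 + (296190 - N)) + b(201)) = (1388 + 2855948)/(√(776079 + (296190 - 1*1126347)) + 705) = 2857336/(√(776079 + (296190 - 1126347)) + 705) = 2857336/(√(776079 - 830157) + 705) = 2857336/(√(-54078) + 705) = 2857336/(I*√54078 + 705) = 2857336/(705 + I*√54078)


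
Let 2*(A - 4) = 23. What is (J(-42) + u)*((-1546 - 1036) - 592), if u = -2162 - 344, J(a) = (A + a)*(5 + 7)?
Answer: 8963376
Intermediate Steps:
A = 31/2 (A = 4 + (1/2)*23 = 4 + 23/2 = 31/2 ≈ 15.500)
J(a) = 186 + 12*a (J(a) = (31/2 + a)*(5 + 7) = (31/2 + a)*12 = 186 + 12*a)
u = -2506
(J(-42) + u)*((-1546 - 1036) - 592) = ((186 + 12*(-42)) - 2506)*((-1546 - 1036) - 592) = ((186 - 504) - 2506)*(-2582 - 592) = (-318 - 2506)*(-3174) = -2824*(-3174) = 8963376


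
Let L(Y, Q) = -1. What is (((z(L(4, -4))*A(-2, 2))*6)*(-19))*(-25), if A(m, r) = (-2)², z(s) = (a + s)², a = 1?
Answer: 0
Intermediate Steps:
z(s) = (1 + s)²
A(m, r) = 4
(((z(L(4, -4))*A(-2, 2))*6)*(-19))*(-25) = ((((1 - 1)²*4)*6)*(-19))*(-25) = (((0²*4)*6)*(-19))*(-25) = (((0*4)*6)*(-19))*(-25) = ((0*6)*(-19))*(-25) = (0*(-19))*(-25) = 0*(-25) = 0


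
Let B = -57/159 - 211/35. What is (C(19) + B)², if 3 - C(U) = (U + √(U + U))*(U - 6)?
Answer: 237828785574/3441025 + 12076168*√38/1855 ≈ 1.0925e+5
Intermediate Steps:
B = -11848/1855 (B = -57*1/159 - 211*1/35 = -19/53 - 211/35 = -11848/1855 ≈ -6.3871)
C(U) = 3 - (-6 + U)*(U + √2*√U) (C(U) = 3 - (U + √(U + U))*(U - 6) = 3 - (U + √(2*U))*(-6 + U) = 3 - (U + √2*√U)*(-6 + U) = 3 - (-6 + U)*(U + √2*√U))
(C(19) + B)² = ((3 - 1*19² + 6*19 - √2*19^(3/2) + 6*√2*√19) - 11848/1855)² = ((3 - 1*361 + 114 - √2*19*√19 + 6*√38) - 11848/1855)² = ((3 - 361 + 114 - 19*√38 + 6*√38) - 11848/1855)² = ((-244 - 13*√38) - 11848/1855)² = (-464468/1855 - 13*√38)²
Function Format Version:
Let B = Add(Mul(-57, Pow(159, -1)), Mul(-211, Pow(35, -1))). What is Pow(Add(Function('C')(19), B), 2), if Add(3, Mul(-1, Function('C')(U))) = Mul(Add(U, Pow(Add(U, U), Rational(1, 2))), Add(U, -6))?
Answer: Add(Rational(237828785574, 3441025), Mul(Rational(12076168, 1855), Pow(38, Rational(1, 2)))) ≈ 1.0925e+5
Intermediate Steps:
B = Rational(-11848, 1855) (B = Add(Mul(-57, Rational(1, 159)), Mul(-211, Rational(1, 35))) = Add(Rational(-19, 53), Rational(-211, 35)) = Rational(-11848, 1855) ≈ -6.3871)
Function('C')(U) = Add(3, Mul(-1, Add(-6, U), Add(U, Mul(Pow(2, Rational(1, 2)), Pow(U, Rational(1, 2)))))) (Function('C')(U) = Add(3, Mul(-1, Mul(Add(U, Pow(Add(U, U), Rational(1, 2))), Add(U, -6)))) = Add(3, Mul(-1, Mul(Add(U, Pow(Mul(2, U), Rational(1, 2))), Add(-6, U)))) = Add(3, Mul(-1, Mul(Add(U, Mul(Pow(2, Rational(1, 2)), Pow(U, Rational(1, 2)))), Add(-6, U)))) = Add(3, Mul(-1, Mul(Add(-6, U), Add(U, Mul(Pow(2, Rational(1, 2)), Pow(U, Rational(1, 2))))))) = Add(3, Mul(-1, Add(-6, U), Add(U, Mul(Pow(2, Rational(1, 2)), Pow(U, Rational(1, 2)))))))
Pow(Add(Function('C')(19), B), 2) = Pow(Add(Add(3, Mul(-1, Pow(19, 2)), Mul(6, 19), Mul(-1, Pow(2, Rational(1, 2)), Pow(19, Rational(3, 2))), Mul(6, Pow(2, Rational(1, 2)), Pow(19, Rational(1, 2)))), Rational(-11848, 1855)), 2) = Pow(Add(Add(3, Mul(-1, 361), 114, Mul(-1, Pow(2, Rational(1, 2)), Mul(19, Pow(19, Rational(1, 2)))), Mul(6, Pow(38, Rational(1, 2)))), Rational(-11848, 1855)), 2) = Pow(Add(Add(3, -361, 114, Mul(-19, Pow(38, Rational(1, 2))), Mul(6, Pow(38, Rational(1, 2)))), Rational(-11848, 1855)), 2) = Pow(Add(Add(-244, Mul(-13, Pow(38, Rational(1, 2)))), Rational(-11848, 1855)), 2) = Pow(Add(Rational(-464468, 1855), Mul(-13, Pow(38, Rational(1, 2)))), 2)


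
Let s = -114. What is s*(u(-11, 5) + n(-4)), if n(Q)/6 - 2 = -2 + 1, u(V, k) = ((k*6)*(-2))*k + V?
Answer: 34770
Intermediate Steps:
u(V, k) = V - 12*k² (u(V, k) = ((6*k)*(-2))*k + V = (-12*k)*k + V = -12*k² + V = V - 12*k²)
n(Q) = 6 (n(Q) = 12 + 6*(-2 + 1) = 12 + 6*(-1) = 12 - 6 = 6)
s*(u(-11, 5) + n(-4)) = -114*((-11 - 12*5²) + 6) = -114*((-11 - 12*25) + 6) = -114*((-11 - 300) + 6) = -114*(-311 + 6) = -114*(-305) = 34770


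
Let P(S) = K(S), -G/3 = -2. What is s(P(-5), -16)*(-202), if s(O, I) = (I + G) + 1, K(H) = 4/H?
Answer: 1818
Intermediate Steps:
G = 6 (G = -3*(-2) = 6)
P(S) = 4/S
s(O, I) = 7 + I (s(O, I) = (I + 6) + 1 = (6 + I) + 1 = 7 + I)
s(P(-5), -16)*(-202) = (7 - 16)*(-202) = -9*(-202) = 1818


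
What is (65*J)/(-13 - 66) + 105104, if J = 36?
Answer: 8300876/79 ≈ 1.0507e+5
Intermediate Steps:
(65*J)/(-13 - 66) + 105104 = (65*36)/(-13 - 66) + 105104 = 2340/(-79) + 105104 = 2340*(-1/79) + 105104 = -2340/79 + 105104 = 8300876/79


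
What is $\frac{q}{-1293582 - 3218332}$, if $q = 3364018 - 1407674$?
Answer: $- \frac{978172}{2255957} \approx -0.4336$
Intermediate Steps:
$q = 1956344$
$\frac{q}{-1293582 - 3218332} = \frac{1956344}{-1293582 - 3218332} = \frac{1956344}{-4511914} = 1956344 \left(- \frac{1}{4511914}\right) = - \frac{978172}{2255957}$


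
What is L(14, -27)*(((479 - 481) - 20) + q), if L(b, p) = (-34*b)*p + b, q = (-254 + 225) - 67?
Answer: -1518188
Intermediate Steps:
q = -96 (q = -29 - 67 = -96)
L(b, p) = b - 34*b*p (L(b, p) = -34*b*p + b = b - 34*b*p)
L(14, -27)*(((479 - 481) - 20) + q) = (14*(1 - 34*(-27)))*(((479 - 481) - 20) - 96) = (14*(1 + 918))*((-2 - 20) - 96) = (14*919)*(-22 - 96) = 12866*(-118) = -1518188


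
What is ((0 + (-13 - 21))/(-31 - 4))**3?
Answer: 39304/42875 ≈ 0.91671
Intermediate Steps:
((0 + (-13 - 21))/(-31 - 4))**3 = ((0 - 34)/(-35))**3 = (-34*(-1/35))**3 = (34/35)**3 = 39304/42875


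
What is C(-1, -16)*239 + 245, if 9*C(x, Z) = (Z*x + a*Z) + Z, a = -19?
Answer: 74861/9 ≈ 8317.9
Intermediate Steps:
C(x, Z) = -2*Z + Z*x/9 (C(x, Z) = ((Z*x - 19*Z) + Z)/9 = ((-19*Z + Z*x) + Z)/9 = (-18*Z + Z*x)/9 = -2*Z + Z*x/9)
C(-1, -16)*239 + 245 = ((1/9)*(-16)*(-18 - 1))*239 + 245 = ((1/9)*(-16)*(-19))*239 + 245 = (304/9)*239 + 245 = 72656/9 + 245 = 74861/9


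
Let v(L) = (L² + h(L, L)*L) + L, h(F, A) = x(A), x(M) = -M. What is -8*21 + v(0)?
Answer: -168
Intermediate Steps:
h(F, A) = -A
v(L) = L (v(L) = (L² + (-L)*L) + L = (L² - L²) + L = 0 + L = L)
-8*21 + v(0) = -8*21 + 0 = -168 + 0 = -168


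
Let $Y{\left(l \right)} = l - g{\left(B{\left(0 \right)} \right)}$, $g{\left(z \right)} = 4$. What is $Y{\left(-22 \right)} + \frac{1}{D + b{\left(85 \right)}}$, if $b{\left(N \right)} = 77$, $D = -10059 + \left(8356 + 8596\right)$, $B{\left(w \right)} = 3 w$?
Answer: $- \frac{181219}{6970} \approx -26.0$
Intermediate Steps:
$D = 6893$ ($D = -10059 + 16952 = 6893$)
$Y{\left(l \right)} = -4 + l$ ($Y{\left(l \right)} = l - 4 = -4 + l$)
$Y{\left(-22 \right)} + \frac{1}{D + b{\left(85 \right)}} = \left(-4 - 22\right) + \frac{1}{6893 + 77} = -26 + \frac{1}{6970} = - \frac{181219}{6970}$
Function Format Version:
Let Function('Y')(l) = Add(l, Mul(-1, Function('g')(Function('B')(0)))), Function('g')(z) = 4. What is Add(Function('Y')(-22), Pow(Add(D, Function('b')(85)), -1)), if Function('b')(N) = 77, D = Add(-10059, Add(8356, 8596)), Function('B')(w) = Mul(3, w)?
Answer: Rational(-181219, 6970) ≈ -26.000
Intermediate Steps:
D = 6893 (D = Add(-10059, 16952) = 6893)
Function('Y')(l) = Add(-4, l) (Function('Y')(l) = Add(l, Mul(-1, 4)) = Add(l, -4) = Add(-4, l))
Add(Function('Y')(-22), Pow(Add(D, Function('b')(85)), -1)) = Add(Add(-4, -22), Pow(Add(6893, 77), -1)) = Add(-26, Pow(6970, -1)) = Add(-26, Rational(1, 6970)) = Rational(-181219, 6970)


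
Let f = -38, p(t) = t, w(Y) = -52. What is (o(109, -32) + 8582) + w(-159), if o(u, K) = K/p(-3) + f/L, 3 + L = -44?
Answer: 1204348/141 ≈ 8541.5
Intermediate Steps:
L = -47 (L = -3 - 44 = -47)
o(u, K) = 38/47 - K/3 (o(u, K) = K/(-3) - 38/(-47) = K*(-1/3) - 38*(-1/47) = -K/3 + 38/47 = 38/47 - K/3)
(o(109, -32) + 8582) + w(-159) = ((38/47 - 1/3*(-32)) + 8582) - 52 = ((38/47 + 32/3) + 8582) - 52 = (1618/141 + 8582) - 52 = 1211680/141 - 52 = 1204348/141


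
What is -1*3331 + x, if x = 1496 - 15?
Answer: -1850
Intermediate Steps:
x = 1481
-1*3331 + x = -1*3331 + 1481 = -3331 + 1481 = -1850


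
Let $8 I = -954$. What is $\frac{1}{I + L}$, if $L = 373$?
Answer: $\frac{4}{1015} \approx 0.0039409$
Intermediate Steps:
$I = - \frac{477}{4}$ ($I = \frac{1}{8} \left(-954\right) = - \frac{477}{4} \approx -119.25$)
$\frac{1}{I + L} = \frac{1}{- \frac{477}{4} + 373} = \frac{1}{\frac{1015}{4}} = \frac{4}{1015}$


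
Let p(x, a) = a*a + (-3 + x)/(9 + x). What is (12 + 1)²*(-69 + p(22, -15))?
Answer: 820495/31 ≈ 26468.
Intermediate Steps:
p(x, a) = a² + (-3 + x)/(9 + x)
(12 + 1)²*(-69 + p(22, -15)) = (12 + 1)²*(-69 + (-3 + 22 + 9*(-15)² + 22*(-15)²)/(9 + 22)) = 13²*(-69 + (-3 + 22 + 9*225 + 22*225)/31) = 169*(-69 + (-3 + 22 + 2025 + 4950)/31) = 169*(-69 + (1/31)*6994) = 169*(-69 + 6994/31) = 169*(4855/31) = 820495/31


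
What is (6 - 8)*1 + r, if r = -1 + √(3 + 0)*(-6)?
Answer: -3 - 6*√3 ≈ -13.392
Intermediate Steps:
r = -1 - 6*√3 (r = -1 + √3*(-6) = -1 - 6*√3 ≈ -11.392)
(6 - 8)*1 + r = (6 - 8)*1 + (-1 - 6*√3) = -2*1 + (-1 - 6*√3) = -2 + (-1 - 6*√3) = -3 - 6*√3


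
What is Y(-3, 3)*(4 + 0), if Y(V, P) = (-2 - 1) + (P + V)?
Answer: -12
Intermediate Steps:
Y(V, P) = -3 + P + V (Y(V, P) = -3 + (P + V) = -3 + P + V)
Y(-3, 3)*(4 + 0) = (-3 + 3 - 3)*(4 + 0) = -3*4 = -12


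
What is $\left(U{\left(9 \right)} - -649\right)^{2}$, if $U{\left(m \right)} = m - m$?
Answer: $421201$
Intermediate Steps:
$U{\left(m \right)} = 0$
$\left(U{\left(9 \right)} - -649\right)^{2} = \left(0 - -649\right)^{2} = \left(0 + \left(-139 + 788\right)\right)^{2} = \left(0 + 649\right)^{2} = 649^{2} = 421201$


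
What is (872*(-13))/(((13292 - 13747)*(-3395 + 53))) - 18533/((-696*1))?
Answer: 361199683/13568520 ≈ 26.620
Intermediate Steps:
(872*(-13))/(((13292 - 13747)*(-3395 + 53))) - 18533/((-696*1)) = -11336/((-455*(-3342))) - 18533/(-696) = -11336/1520610 - 18533*(-1/696) = -11336*1/1520610 + 18533/696 = -436/58485 + 18533/696 = 361199683/13568520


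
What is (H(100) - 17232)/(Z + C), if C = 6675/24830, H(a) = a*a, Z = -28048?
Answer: 35914112/139285033 ≈ 0.25785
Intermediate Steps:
H(a) = a²
C = 1335/4966 (C = 6675*(1/24830) = 1335/4966 ≈ 0.26883)
(H(100) - 17232)/(Z + C) = (100² - 17232)/(-28048 + 1335/4966) = (10000 - 17232)/(-139285033/4966) = -7232*(-4966/139285033) = 35914112/139285033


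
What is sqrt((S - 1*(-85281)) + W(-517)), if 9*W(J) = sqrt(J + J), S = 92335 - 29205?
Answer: sqrt(1335699 + I*sqrt(1034))/3 ≈ 385.24 + 0.0046372*I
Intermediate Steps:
S = 63130
W(J) = sqrt(2)*sqrt(J)/9 (W(J) = sqrt(J + J)/9 = sqrt(2*J)/9 = (sqrt(2)*sqrt(J))/9 = sqrt(2)*sqrt(J)/9)
sqrt((S - 1*(-85281)) + W(-517)) = sqrt((63130 - 1*(-85281)) + sqrt(2)*sqrt(-517)/9) = sqrt((63130 + 85281) + sqrt(2)*(I*sqrt(517))/9) = sqrt(148411 + I*sqrt(1034)/9)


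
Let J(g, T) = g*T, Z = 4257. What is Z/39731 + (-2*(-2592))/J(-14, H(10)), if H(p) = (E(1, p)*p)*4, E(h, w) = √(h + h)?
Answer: 4257/39731 - 162*√2/35 ≈ -6.4386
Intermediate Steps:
E(h, w) = √2*√h (E(h, w) = √(2*h) = √2*√h)
H(p) = 4*p*√2 (H(p) = ((√2*√1)*p)*4 = ((√2*1)*p)*4 = (√2*p)*4 = (p*√2)*4 = 4*p*√2)
J(g, T) = T*g
Z/39731 + (-2*(-2592))/J(-14, H(10)) = 4257/39731 + (-2*(-2592))/(((4*10*√2)*(-14))) = 4257*(1/39731) + 5184/(((40*√2)*(-14))) = 4257/39731 + 5184/((-560*√2)) = 4257/39731 + 5184*(-√2/1120) = 4257/39731 - 162*√2/35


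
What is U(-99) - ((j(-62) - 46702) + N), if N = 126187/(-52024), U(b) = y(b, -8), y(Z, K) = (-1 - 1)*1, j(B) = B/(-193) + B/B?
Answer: 468908602371/10040632 ≈ 46701.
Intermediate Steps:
j(B) = 1 - B/193 (j(B) = B*(-1/193) + 1 = -B/193 + 1 = 1 - B/193)
y(Z, K) = -2 (y(Z, K) = -2*1 = -2)
U(b) = -2
N = -126187/52024 (N = 126187*(-1/52024) = -126187/52024 ≈ -2.4256)
U(-99) - ((j(-62) - 46702) + N) = -2 - (((1 - 1/193*(-62)) - 46702) - 126187/52024) = -2 - (((1 + 62/193) - 46702) - 126187/52024) = -2 - ((255/193 - 46702) - 126187/52024) = -2 - (-9013231/193 - 126187/52024) = -2 - 1*(-468928683635/10040632) = -2 + 468928683635/10040632 = 468908602371/10040632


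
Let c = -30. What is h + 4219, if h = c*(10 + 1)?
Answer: 3889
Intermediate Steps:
h = -330 (h = -30*(10 + 1) = -30*11 = -330)
h + 4219 = -330 + 4219 = 3889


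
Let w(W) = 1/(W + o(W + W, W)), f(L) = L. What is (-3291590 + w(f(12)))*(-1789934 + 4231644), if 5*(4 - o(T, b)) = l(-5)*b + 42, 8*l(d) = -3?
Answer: -8037107931640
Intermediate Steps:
l(d) = -3/8 (l(d) = (⅛)*(-3) = -3/8)
o(T, b) = -22/5 + 3*b/40 (o(T, b) = 4 - (-3*b/8 + 42)/5 = 4 - (42 - 3*b/8)/5 = 4 + (-42/5 + 3*b/40) = -22/5 + 3*b/40)
w(W) = 1/(-22/5 + 43*W/40) (w(W) = 1/(W + (-22/5 + 3*W/40)) = 1/(-22/5 + 43*W/40))
(-3291590 + w(f(12)))*(-1789934 + 4231644) = (-3291590 + 40/(-176 + 43*12))*(-1789934 + 4231644) = (-3291590 + 40/(-176 + 516))*2441710 = (-3291590 + 40/340)*2441710 = (-3291590 + 40*(1/340))*2441710 = (-3291590 + 2/17)*2441710 = -55957028/17*2441710 = -8037107931640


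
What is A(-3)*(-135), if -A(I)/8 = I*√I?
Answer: -3240*I*√3 ≈ -5611.8*I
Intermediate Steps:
A(I) = -8*I^(3/2) (A(I) = -8*I*√I = -8*I^(3/2))
A(-3)*(-135) = -(-24)*I*√3*(-135) = (24*I*√3)*(-135) = -3240*I*√3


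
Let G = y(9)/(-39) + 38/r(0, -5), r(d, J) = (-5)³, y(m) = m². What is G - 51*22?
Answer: -1827119/1625 ≈ -1124.4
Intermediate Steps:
r(d, J) = -125
G = -3869/1625 (G = 9²/(-39) + 38/(-125) = 81*(-1/39) + 38*(-1/125) = -27/13 - 38/125 = -3869/1625 ≈ -2.3809)
G - 51*22 = -3869/1625 - 51*22 = -3869/1625 - 1122 = -1827119/1625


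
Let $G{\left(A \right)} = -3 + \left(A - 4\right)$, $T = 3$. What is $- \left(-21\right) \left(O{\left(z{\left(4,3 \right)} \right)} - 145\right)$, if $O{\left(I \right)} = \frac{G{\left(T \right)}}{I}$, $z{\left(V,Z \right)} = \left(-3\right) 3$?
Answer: $- \frac{9107}{3} \approx -3035.7$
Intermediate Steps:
$z{\left(V,Z \right)} = -9$
$G{\left(A \right)} = -7 + A$ ($G{\left(A \right)} = -3 + \left(-4 + A\right) = -7 + A$)
$O{\left(I \right)} = - \frac{4}{I}$ ($O{\left(I \right)} = \frac{-7 + 3}{I} = - \frac{4}{I}$)
$- \left(-21\right) \left(O{\left(z{\left(4,3 \right)} \right)} - 145\right) = - \left(-21\right) \left(- \frac{4}{-9} - 145\right) = - \left(-21\right) \left(\left(-4\right) \left(- \frac{1}{9}\right) - 145\right) = - \left(-21\right) \left(\frac{4}{9} - 145\right) = - \frac{\left(-21\right) \left(-1301\right)}{9} = \left(-1\right) \frac{9107}{3} = - \frac{9107}{3}$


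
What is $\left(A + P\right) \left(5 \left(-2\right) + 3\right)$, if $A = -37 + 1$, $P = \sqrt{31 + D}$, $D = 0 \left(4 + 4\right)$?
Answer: $252 - 7 \sqrt{31} \approx 213.03$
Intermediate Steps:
$D = 0$ ($D = 0 \cdot 8 = 0$)
$P = \sqrt{31}$ ($P = \sqrt{31 + 0} = \sqrt{31} \approx 5.5678$)
$A = -36$
$\left(A + P\right) \left(5 \left(-2\right) + 3\right) = \left(-36 + \sqrt{31}\right) \left(5 \left(-2\right) + 3\right) = \left(-36 + \sqrt{31}\right) \left(-10 + 3\right) = \left(-36 + \sqrt{31}\right) \left(-7\right) = 252 - 7 \sqrt{31}$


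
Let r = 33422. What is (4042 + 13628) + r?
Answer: 51092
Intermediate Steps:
(4042 + 13628) + r = (4042 + 13628) + 33422 = 17670 + 33422 = 51092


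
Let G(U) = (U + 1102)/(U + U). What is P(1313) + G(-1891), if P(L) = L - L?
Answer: 789/3782 ≈ 0.20862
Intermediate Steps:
G(U) = (1102 + U)/(2*U) (G(U) = (1102 + U)/((2*U)) = (1102 + U)*(1/(2*U)) = (1102 + U)/(2*U))
P(L) = 0
P(1313) + G(-1891) = 0 + (1/2)*(1102 - 1891)/(-1891) = 0 + (1/2)*(-1/1891)*(-789) = 0 + 789/3782 = 789/3782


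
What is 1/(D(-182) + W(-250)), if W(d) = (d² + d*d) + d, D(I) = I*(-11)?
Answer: 1/126752 ≈ 7.8894e-6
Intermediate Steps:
D(I) = -11*I
W(d) = d + 2*d² (W(d) = (d² + d²) + d = 2*d² + d = d + 2*d²)
1/(D(-182) + W(-250)) = 1/(-11*(-182) - 250*(1 + 2*(-250))) = 1/(2002 - 250*(1 - 500)) = 1/(2002 - 250*(-499)) = 1/(2002 + 124750) = 1/126752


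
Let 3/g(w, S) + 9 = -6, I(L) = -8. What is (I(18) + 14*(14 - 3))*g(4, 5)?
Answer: -146/5 ≈ -29.200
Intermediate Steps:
g(w, S) = -1/5 (g(w, S) = 3/(-9 - 6) = 3/(-15) = 3*(-1/15) = -1/5)
(I(18) + 14*(14 - 3))*g(4, 5) = (-8 + 14*(14 - 3))*(-1/5) = (-8 + 14*11)*(-1/5) = (-8 + 154)*(-1/5) = 146*(-1/5) = -146/5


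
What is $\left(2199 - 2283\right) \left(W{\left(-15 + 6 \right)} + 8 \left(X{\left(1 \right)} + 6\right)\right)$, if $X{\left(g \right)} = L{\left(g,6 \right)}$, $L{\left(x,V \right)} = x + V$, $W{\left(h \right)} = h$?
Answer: $-7980$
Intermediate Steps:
$L{\left(x,V \right)} = V + x$
$X{\left(g \right)} = 6 + g$
$\left(2199 - 2283\right) \left(W{\left(-15 + 6 \right)} + 8 \left(X{\left(1 \right)} + 6\right)\right) = \left(2199 - 2283\right) \left(\left(-15 + 6\right) + 8 \left(\left(6 + 1\right) + 6\right)\right) = - 84 \left(-9 + 8 \left(7 + 6\right)\right) = - 84 \left(-9 + 8 \cdot 13\right) = - 84 \left(-9 + 104\right) = \left(-84\right) 95 = -7980$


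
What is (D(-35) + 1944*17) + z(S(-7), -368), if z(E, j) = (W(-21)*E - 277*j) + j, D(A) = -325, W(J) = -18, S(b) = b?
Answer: 134417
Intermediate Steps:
z(E, j) = -276*j - 18*E (z(E, j) = (-18*E - 277*j) + j = (-277*j - 18*E) + j = -276*j - 18*E)
(D(-35) + 1944*17) + z(S(-7), -368) = (-325 + 1944*17) + (-276*(-368) - 18*(-7)) = (-325 + 33048) + (101568 + 126) = 32723 + 101694 = 134417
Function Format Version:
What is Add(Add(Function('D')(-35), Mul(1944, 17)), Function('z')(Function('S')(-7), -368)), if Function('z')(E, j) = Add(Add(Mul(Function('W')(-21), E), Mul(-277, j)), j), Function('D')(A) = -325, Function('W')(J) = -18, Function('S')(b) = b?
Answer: 134417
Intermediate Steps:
Function('z')(E, j) = Add(Mul(-276, j), Mul(-18, E)) (Function('z')(E, j) = Add(Add(Mul(-18, E), Mul(-277, j)), j) = Add(Add(Mul(-277, j), Mul(-18, E)), j) = Add(Mul(-276, j), Mul(-18, E)))
Add(Add(Function('D')(-35), Mul(1944, 17)), Function('z')(Function('S')(-7), -368)) = Add(Add(-325, Mul(1944, 17)), Add(Mul(-276, -368), Mul(-18, -7))) = Add(Add(-325, 33048), Add(101568, 126)) = Add(32723, 101694) = 134417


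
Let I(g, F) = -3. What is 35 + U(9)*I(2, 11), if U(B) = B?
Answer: 8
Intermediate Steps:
35 + U(9)*I(2, 11) = 35 + 9*(-3) = 35 - 27 = 8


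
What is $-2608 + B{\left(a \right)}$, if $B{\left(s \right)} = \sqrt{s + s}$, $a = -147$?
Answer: $-2608 + 7 i \sqrt{6} \approx -2608.0 + 17.146 i$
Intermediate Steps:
$B{\left(s \right)} = \sqrt{2} \sqrt{s}$ ($B{\left(s \right)} = \sqrt{2 s} = \sqrt{2} \sqrt{s}$)
$-2608 + B{\left(a \right)} = -2608 + \sqrt{2} \sqrt{-147} = -2608 + \sqrt{2} \cdot 7 i \sqrt{3} = -2608 + 7 i \sqrt{6}$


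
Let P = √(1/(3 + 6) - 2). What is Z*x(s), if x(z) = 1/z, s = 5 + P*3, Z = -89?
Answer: -445/42 + 89*I*√17/42 ≈ -10.595 + 8.7371*I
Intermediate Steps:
P = I*√17/3 (P = √(1/9 - 2) = √(⅑ - 2) = √(-17/9) = I*√17/3 ≈ 1.3744*I)
s = 5 + I*√17 (s = 5 + (I*√17/3)*3 = 5 + I*√17 ≈ 5.0 + 4.1231*I)
x(z) = 1/z
Z*x(s) = -89/(5 + I*√17)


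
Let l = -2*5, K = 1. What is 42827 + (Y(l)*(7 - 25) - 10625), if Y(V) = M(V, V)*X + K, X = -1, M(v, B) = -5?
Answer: 32094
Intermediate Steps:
l = -10
Y(V) = 6 (Y(V) = -5*(-1) + 1 = 5 + 1 = 6)
42827 + (Y(l)*(7 - 25) - 10625) = 42827 + (6*(7 - 25) - 10625) = 42827 + (6*(-18) - 10625) = 42827 + (-108 - 10625) = 42827 - 10733 = 32094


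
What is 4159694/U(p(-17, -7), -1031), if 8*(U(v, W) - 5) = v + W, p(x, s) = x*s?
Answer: -4159694/109 ≈ -38162.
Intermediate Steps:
p(x, s) = s*x
U(v, W) = 5 + W/8 + v/8 (U(v, W) = 5 + (v + W)/8 = 5 + (W + v)/8 = 5 + (W/8 + v/8) = 5 + W/8 + v/8)
4159694/U(p(-17, -7), -1031) = 4159694/(5 + (⅛)*(-1031) + (-7*(-17))/8) = 4159694/(5 - 1031/8 + (⅛)*119) = 4159694/(5 - 1031/8 + 119/8) = 4159694/(-109) = 4159694*(-1/109) = -4159694/109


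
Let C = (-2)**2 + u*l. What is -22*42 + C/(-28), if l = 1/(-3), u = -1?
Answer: -77629/84 ≈ -924.15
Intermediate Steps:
l = -1/3 ≈ -0.33333
C = 13/3 (C = (-2)**2 - 1*(-1/3) = 4 + 1/3 = 13/3 ≈ 4.3333)
-22*42 + C/(-28) = -22*42 + (13/3)/(-28) = -924 + (13/3)*(-1/28) = -924 - 13/84 = -77629/84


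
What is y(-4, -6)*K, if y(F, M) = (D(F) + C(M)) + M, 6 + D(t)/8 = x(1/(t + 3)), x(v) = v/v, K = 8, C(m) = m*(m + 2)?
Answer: -176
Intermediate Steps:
C(m) = m*(2 + m)
x(v) = 1
D(t) = -40 (D(t) = -48 + 8*1 = -48 + 8 = -40)
y(F, M) = -40 + M + M*(2 + M) (y(F, M) = (-40 + M*(2 + M)) + M = -40 + M + M*(2 + M))
y(-4, -6)*K = (-40 - 6 - 6*(2 - 6))*8 = (-40 - 6 - 6*(-4))*8 = (-40 - 6 + 24)*8 = -22*8 = -176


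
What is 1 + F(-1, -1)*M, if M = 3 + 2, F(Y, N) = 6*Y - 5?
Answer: -54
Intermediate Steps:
F(Y, N) = -5 + 6*Y
M = 5
1 + F(-1, -1)*M = 1 + (-5 + 6*(-1))*5 = 1 + (-5 - 6)*5 = 1 - 11*5 = 1 - 55 = -54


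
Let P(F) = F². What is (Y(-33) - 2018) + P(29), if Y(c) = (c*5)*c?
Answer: 4268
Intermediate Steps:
Y(c) = 5*c² (Y(c) = (5*c)*c = 5*c²)
(Y(-33) - 2018) + P(29) = (5*(-33)² - 2018) + 29² = (5*1089 - 2018) + 841 = (5445 - 2018) + 841 = 3427 + 841 = 4268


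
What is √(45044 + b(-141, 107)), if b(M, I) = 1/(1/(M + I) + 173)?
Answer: √1557899236038/5881 ≈ 212.24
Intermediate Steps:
b(M, I) = 1/(173 + 1/(I + M)) (b(M, I) = 1/(1/(I + M) + 173) = 1/(173 + 1/(I + M)))
√(45044 + b(-141, 107)) = √(45044 + (107 - 141)/(1 + 173*107 + 173*(-141))) = √(45044 - 34/(1 + 18511 - 24393)) = √(45044 - 34/(-5881)) = √(45044 - 1/5881*(-34)) = √(45044 + 34/5881) = √(264903798/5881) = √1557899236038/5881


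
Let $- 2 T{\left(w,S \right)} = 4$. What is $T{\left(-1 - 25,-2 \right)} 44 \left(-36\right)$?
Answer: $3168$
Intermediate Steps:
$T{\left(w,S \right)} = -2$ ($T{\left(w,S \right)} = \left(- \frac{1}{2}\right) 4 = -2$)
$T{\left(-1 - 25,-2 \right)} 44 \left(-36\right) = \left(-2\right) 44 \left(-36\right) = \left(-88\right) \left(-36\right) = 3168$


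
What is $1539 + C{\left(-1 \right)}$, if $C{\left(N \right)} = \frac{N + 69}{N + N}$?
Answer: $1505$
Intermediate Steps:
$C{\left(N \right)} = \frac{69 + N}{2 N}$
$1539 + C{\left(-1 \right)} = 1539 + \frac{69 - 1}{2 \left(-1\right)} = 1539 + \frac{1}{2} \left(-1\right) 68 = 1539 - 34 = 1505$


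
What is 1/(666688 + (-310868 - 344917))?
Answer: 1/10903 ≈ 9.1718e-5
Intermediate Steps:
1/(666688 + (-310868 - 344917)) = 1/(666688 - 655785) = 1/10903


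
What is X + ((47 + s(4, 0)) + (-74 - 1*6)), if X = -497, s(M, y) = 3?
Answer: -527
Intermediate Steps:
X + ((47 + s(4, 0)) + (-74 - 1*6)) = -497 + ((47 + 3) + (-74 - 1*6)) = -497 + (50 + (-74 - 6)) = -497 + (50 - 80) = -497 - 30 = -527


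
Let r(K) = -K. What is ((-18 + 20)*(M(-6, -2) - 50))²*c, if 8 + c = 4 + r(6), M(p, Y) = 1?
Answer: -96040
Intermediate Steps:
c = -10 (c = -8 + (4 - 1*6) = -8 + (4 - 6) = -8 - 2 = -10)
((-18 + 20)*(M(-6, -2) - 50))²*c = ((-18 + 20)*(1 - 50))²*(-10) = (2*(-49))²*(-10) = (-98)²*(-10) = 9604*(-10) = -96040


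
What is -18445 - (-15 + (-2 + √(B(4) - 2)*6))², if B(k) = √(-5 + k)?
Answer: -18662 - 36*I + 204*√(-2 + I) ≈ -18592.0 + 260.89*I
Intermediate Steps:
-18445 - (-15 + (-2 + √(B(4) - 2)*6))² = -18445 - (-15 + (-2 + √(√(-5 + 4) - 2)*6))² = -18445 - (-15 + (-2 + √(√(-1) - 2)*6))² = -18445 - (-15 + (-2 + √(I - 2)*6))² = -18445 - (-15 + (-2 + √(-2 + I)*6))² = -18445 - (-15 + (-2 + 6*√(-2 + I)))² = -18445 - (-17 + 6*√(-2 + I))²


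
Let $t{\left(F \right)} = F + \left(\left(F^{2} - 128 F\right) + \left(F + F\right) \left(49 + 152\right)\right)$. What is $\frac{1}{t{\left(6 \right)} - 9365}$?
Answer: $- \frac{1}{7679} \approx -0.00013023$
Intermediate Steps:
$t{\left(F \right)} = F^{2} + 275 F$ ($t{\left(F \right)} = F + \left(\left(F^{2} - 128 F\right) + 2 F 201\right) = F + \left(\left(F^{2} - 128 F\right) + 402 F\right) = F + \left(F^{2} + 274 F\right) = F^{2} + 275 F$)
$\frac{1}{t{\left(6 \right)} - 9365} = \frac{1}{6 \left(275 + 6\right) - 9365} = \frac{1}{6 \cdot 281 - 9365} = \frac{1}{1686 - 9365} = \frac{1}{-7679} = - \frac{1}{7679}$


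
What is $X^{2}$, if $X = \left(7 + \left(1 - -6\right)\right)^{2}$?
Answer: $38416$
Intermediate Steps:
$X = 196$ ($X = \left(7 + \left(1 + 6\right)\right)^{2} = \left(7 + 7\right)^{2} = 14^{2} = 196$)
$X^{2} = 196^{2} = 38416$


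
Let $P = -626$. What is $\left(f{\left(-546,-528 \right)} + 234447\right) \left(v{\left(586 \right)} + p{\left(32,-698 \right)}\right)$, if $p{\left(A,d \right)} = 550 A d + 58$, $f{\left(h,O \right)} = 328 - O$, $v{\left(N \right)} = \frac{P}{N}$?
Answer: $- \frac{846956611169857}{293} \approx -2.8906 \cdot 10^{12}$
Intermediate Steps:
$v{\left(N \right)} = - \frac{626}{N}$
$p{\left(A,d \right)} = 58 + 550 A d$ ($p{\left(A,d \right)} = 550 A d + 58 = 58 + 550 A d$)
$\left(f{\left(-546,-528 \right)} + 234447\right) \left(v{\left(586 \right)} + p{\left(32,-698 \right)}\right) = \left(\left(328 - -528\right) + 234447\right) \left(- \frac{626}{586} + \left(58 + 550 \cdot 32 \left(-698\right)\right)\right) = \left(\left(328 + 528\right) + 234447\right) \left(\left(-626\right) \frac{1}{586} + \left(58 - 12284800\right)\right) = \left(856 + 234447\right) \left(- \frac{313}{293} - 12284742\right) = 235303 \left(- \frac{3599429719}{293}\right) = - \frac{846956611169857}{293}$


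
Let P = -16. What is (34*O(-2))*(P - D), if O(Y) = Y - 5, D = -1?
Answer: 3570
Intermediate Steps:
O(Y) = -5 + Y
(34*O(-2))*(P - D) = (34*(-5 - 2))*(-16 - 1*(-1)) = (34*(-7))*(-16 + 1) = -238*(-15) = 3570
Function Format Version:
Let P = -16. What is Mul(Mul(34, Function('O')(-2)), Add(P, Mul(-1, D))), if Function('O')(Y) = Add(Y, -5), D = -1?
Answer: 3570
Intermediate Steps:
Function('O')(Y) = Add(-5, Y)
Mul(Mul(34, Function('O')(-2)), Add(P, Mul(-1, D))) = Mul(Mul(34, Add(-5, -2)), Add(-16, Mul(-1, -1))) = Mul(Mul(34, -7), Add(-16, 1)) = Mul(-238, -15) = 3570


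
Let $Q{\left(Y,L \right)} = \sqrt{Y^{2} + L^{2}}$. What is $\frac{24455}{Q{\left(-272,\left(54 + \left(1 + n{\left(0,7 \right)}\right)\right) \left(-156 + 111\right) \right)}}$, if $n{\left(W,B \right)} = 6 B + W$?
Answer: $\frac{24455 \sqrt{19127209}}{19127209} \approx 5.5917$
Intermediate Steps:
$n{\left(W,B \right)} = W + 6 B$
$Q{\left(Y,L \right)} = \sqrt{L^{2} + Y^{2}}$
$\frac{24455}{Q{\left(-272,\left(54 + \left(1 + n{\left(0,7 \right)}\right)\right) \left(-156 + 111\right) \right)}} = \frac{24455}{\sqrt{\left(\left(54 + \left(1 + \left(0 + 6 \cdot 7\right)\right)\right) \left(-156 + 111\right)\right)^{2} + \left(-272\right)^{2}}} = \frac{24455}{\sqrt{\left(\left(54 + \left(1 + \left(0 + 42\right)\right)\right) \left(-45\right)\right)^{2} + 73984}} = \frac{24455}{\sqrt{\left(\left(54 + \left(1 + 42\right)\right) \left(-45\right)\right)^{2} + 73984}} = \frac{24455}{\sqrt{\left(\left(54 + 43\right) \left(-45\right)\right)^{2} + 73984}} = \frac{24455}{\sqrt{\left(97 \left(-45\right)\right)^{2} + 73984}} = \frac{24455}{\sqrt{\left(-4365\right)^{2} + 73984}} = \frac{24455}{\sqrt{19053225 + 73984}} = \frac{24455}{\sqrt{19127209}} = 24455 \frac{\sqrt{19127209}}{19127209} = \frac{24455 \sqrt{19127209}}{19127209}$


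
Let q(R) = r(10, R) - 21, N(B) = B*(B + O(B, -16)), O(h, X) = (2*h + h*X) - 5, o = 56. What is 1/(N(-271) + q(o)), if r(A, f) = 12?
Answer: -1/953387 ≈ -1.0489e-6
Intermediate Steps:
O(h, X) = -5 + 2*h + X*h (O(h, X) = (2*h + X*h) - 5 = -5 + 2*h + X*h)
N(B) = B*(-5 - 13*B) (N(B) = B*(B + (-5 + 2*B - 16*B)) = B*(B + (-5 - 14*B)) = B*(-5 - 13*B))
q(R) = -9 (q(R) = 12 - 21 = -9)
1/(N(-271) + q(o)) = 1/(-1*(-271)*(5 + 13*(-271)) - 9) = 1/(-1*(-271)*(5 - 3523) - 9) = 1/(-1*(-271)*(-3518) - 9) = 1/(-953378 - 9) = 1/(-953387) = -1/953387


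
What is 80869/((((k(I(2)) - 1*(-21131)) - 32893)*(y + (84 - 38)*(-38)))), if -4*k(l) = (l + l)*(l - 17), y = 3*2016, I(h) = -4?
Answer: -80869/50757200 ≈ -0.0015933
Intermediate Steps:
y = 6048
k(l) = -l*(-17 + l)/2 (k(l) = -(l + l)*(l - 17)/4 = -2*l*(-17 + l)/4 = -l*(-17 + l)/2)
80869/((((k(I(2)) - 1*(-21131)) - 32893)*(y + (84 - 38)*(-38)))) = 80869/(((((½)*(-4)*(17 - 1*(-4)) - 1*(-21131)) - 32893)*(6048 + (84 - 38)*(-38)))) = 80869/(((((½)*(-4)*(17 + 4) + 21131) - 32893)*(6048 + 46*(-38)))) = 80869/(((((½)*(-4)*21 + 21131) - 32893)*(6048 - 1748))) = 80869/((((-42 + 21131) - 32893)*4300)) = 80869/(((21089 - 32893)*4300)) = 80869/((-11804*4300)) = 80869/(-50757200) = 80869*(-1/50757200) = -80869/50757200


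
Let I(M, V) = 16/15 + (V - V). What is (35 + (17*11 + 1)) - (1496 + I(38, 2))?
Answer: -19111/15 ≈ -1274.1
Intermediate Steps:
I(M, V) = 16/15 (I(M, V) = 16*(1/15) + 0 = 16/15 + 0 = 16/15)
(35 + (17*11 + 1)) - (1496 + I(38, 2)) = (35 + (17*11 + 1)) - (1496 + 16/15) = (35 + (187 + 1)) - 1*22456/15 = (35 + 188) - 22456/15 = 223 - 22456/15 = -19111/15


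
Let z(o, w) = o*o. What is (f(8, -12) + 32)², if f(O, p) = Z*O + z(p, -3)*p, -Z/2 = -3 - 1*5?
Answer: 2458624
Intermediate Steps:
z(o, w) = o²
Z = 16 (Z = -2*(-3 - 1*5) = -2*(-3 - 5) = -2*(-8) = 16)
f(O, p) = p³ + 16*O (f(O, p) = 16*O + p²*p = 16*O + p³ = p³ + 16*O)
(f(8, -12) + 32)² = (((-12)³ + 16*8) + 32)² = ((-1728 + 128) + 32)² = (-1600 + 32)² = (-1568)² = 2458624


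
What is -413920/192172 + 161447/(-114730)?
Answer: -1784423511/501088490 ≈ -3.5611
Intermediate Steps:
-413920/192172 + 161447/(-114730) = -413920*1/192172 + 161447*(-1/114730) = -103480/48043 - 14677/10430 = -1784423511/501088490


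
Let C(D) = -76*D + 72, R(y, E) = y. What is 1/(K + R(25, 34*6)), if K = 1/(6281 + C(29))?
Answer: 4149/103726 ≈ 0.040000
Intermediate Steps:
C(D) = 72 - 76*D
K = 1/4149 (K = 1/(6281 + (72 - 76*29)) = 1/(6281 + (72 - 2204)) = 1/(6281 - 2132) = 1/4149 ≈ 0.00024102)
1/(K + R(25, 34*6)) = 1/(1/4149 + 25) = 1/(103726/4149) = 4149/103726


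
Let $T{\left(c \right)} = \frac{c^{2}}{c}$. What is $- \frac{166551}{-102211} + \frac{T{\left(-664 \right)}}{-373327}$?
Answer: $\frac{62245853281}{38158125997} \approx 1.6313$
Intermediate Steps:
$T{\left(c \right)} = c$
$- \frac{166551}{-102211} + \frac{T{\left(-664 \right)}}{-373327} = - \frac{166551}{-102211} - \frac{664}{-373327} = \left(-166551\right) \left(- \frac{1}{102211}\right) - - \frac{664}{373327} = \frac{166551}{102211} + \frac{664}{373327} = \frac{62245853281}{38158125997}$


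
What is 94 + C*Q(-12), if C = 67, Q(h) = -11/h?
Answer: 1865/12 ≈ 155.42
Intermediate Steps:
94 + C*Q(-12) = 94 + 67*(-11/(-12)) = 94 + 67*(-11*(-1/12)) = 94 + 67*(11/12) = 94 + 737/12 = 1865/12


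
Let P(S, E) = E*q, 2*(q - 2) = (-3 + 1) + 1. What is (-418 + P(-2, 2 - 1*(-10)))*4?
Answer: -1600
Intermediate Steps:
q = 3/2 (q = 2 + ((-3 + 1) + 1)/2 = 2 + (-2 + 1)/2 = 2 + (½)*(-1) = 2 - ½ = 3/2 ≈ 1.5000)
P(S, E) = 3*E/2 (P(S, E) = E*(3/2) = 3*E/2)
(-418 + P(-2, 2 - 1*(-10)))*4 = (-418 + 3*(2 - 1*(-10))/2)*4 = (-418 + 3*(2 + 10)/2)*4 = (-418 + (3/2)*12)*4 = (-418 + 18)*4 = -400*4 = -1600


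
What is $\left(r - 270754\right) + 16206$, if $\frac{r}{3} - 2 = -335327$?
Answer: $-1260523$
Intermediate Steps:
$r = -1005975$ ($r = 6 + 3 \left(-335327\right) = 6 - 1005981 = -1005975$)
$\left(r - 270754\right) + 16206 = \left(-1005975 - 270754\right) + 16206 = -1276729 + 16206 = -1260523$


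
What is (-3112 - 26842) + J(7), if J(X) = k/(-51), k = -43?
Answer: -1527611/51 ≈ -29953.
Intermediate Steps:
J(X) = 43/51 (J(X) = -43/(-51) = -43*(-1/51) = 43/51)
(-3112 - 26842) + J(7) = (-3112 - 26842) + 43/51 = -29954 + 43/51 = -1527611/51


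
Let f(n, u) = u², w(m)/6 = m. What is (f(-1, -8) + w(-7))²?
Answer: 484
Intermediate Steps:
w(m) = 6*m
(f(-1, -8) + w(-7))² = ((-8)² + 6*(-7))² = (64 - 42)² = 22² = 484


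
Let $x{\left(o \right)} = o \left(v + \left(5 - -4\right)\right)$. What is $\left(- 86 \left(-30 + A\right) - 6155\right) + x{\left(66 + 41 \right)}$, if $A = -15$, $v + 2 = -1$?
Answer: $-1643$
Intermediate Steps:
$v = -3$ ($v = -2 - 1 = -3$)
$x{\left(o \right)} = 6 o$ ($x{\left(o \right)} = o \left(-3 + \left(5 - -4\right)\right) = o \left(-3 + \left(5 + 4\right)\right) = o \left(-3 + 9\right) = o 6 = 6 o$)
$\left(- 86 \left(-30 + A\right) - 6155\right) + x{\left(66 + 41 \right)} = \left(- 86 \left(-30 - 15\right) - 6155\right) + 6 \left(66 + 41\right) = \left(\left(-86\right) \left(-45\right) - 6155\right) + 6 \cdot 107 = \left(3870 - 6155\right) + 642 = -2285 + 642 = -1643$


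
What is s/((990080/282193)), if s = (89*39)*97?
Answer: 7308516507/76160 ≈ 95963.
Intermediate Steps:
s = 336687 (s = 3471*97 = 336687)
s/((990080/282193)) = 336687/((990080/282193)) = 336687/((990080*(1/282193))) = 336687/(990080/282193) = 336687*(282193/990080) = 7308516507/76160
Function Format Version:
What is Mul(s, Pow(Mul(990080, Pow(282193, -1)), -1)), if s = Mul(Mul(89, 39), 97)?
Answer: Rational(7308516507, 76160) ≈ 95963.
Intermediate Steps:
s = 336687 (s = Mul(3471, 97) = 336687)
Mul(s, Pow(Mul(990080, Pow(282193, -1)), -1)) = Mul(336687, Pow(Mul(990080, Pow(282193, -1)), -1)) = Mul(336687, Pow(Mul(990080, Rational(1, 282193)), -1)) = Mul(336687, Pow(Rational(990080, 282193), -1)) = Mul(336687, Rational(282193, 990080)) = Rational(7308516507, 76160)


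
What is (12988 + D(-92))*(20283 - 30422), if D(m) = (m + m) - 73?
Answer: -129079609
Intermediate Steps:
D(m) = -73 + 2*m (D(m) = 2*m - 73 = -73 + 2*m)
(12988 + D(-92))*(20283 - 30422) = (12988 + (-73 + 2*(-92)))*(20283 - 30422) = (12988 + (-73 - 184))*(-10139) = (12988 - 257)*(-10139) = 12731*(-10139) = -129079609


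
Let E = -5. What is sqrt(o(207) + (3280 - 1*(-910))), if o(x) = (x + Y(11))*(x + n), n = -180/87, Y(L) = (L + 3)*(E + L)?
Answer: sqrt(53676767)/29 ≈ 252.64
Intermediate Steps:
Y(L) = (-5 + L)*(3 + L) (Y(L) = (L + 3)*(-5 + L) = (3 + L)*(-5 + L) = (-5 + L)*(3 + L))
n = -60/29 (n = -180*1/87 = -60/29 ≈ -2.0690)
o(x) = (84 + x)*(-60/29 + x) (o(x) = (x + (-15 + 11**2 - 2*11))*(x - 60/29) = (x + (-15 + 121 - 22))*(-60/29 + x) = (x + 84)*(-60/29 + x) = (84 + x)*(-60/29 + x))
sqrt(o(207) + (3280 - 1*(-910))) = sqrt((-5040/29 + 207**2 + (2376/29)*207) + (3280 - 1*(-910))) = sqrt((-5040/29 + 42849 + 491832/29) + (3280 + 910)) = sqrt(1729413/29 + 4190) = sqrt(1850923/29) = sqrt(53676767)/29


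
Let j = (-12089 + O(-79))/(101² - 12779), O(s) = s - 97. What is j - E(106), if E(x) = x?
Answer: -261003/2578 ≈ -101.24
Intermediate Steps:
O(s) = -97 + s
j = 12265/2578 (j = (-12089 + (-97 - 79))/(101² - 12779) = (-12089 - 176)/(10201 - 12779) = -12265/(-2578) = -12265*(-1/2578) = 12265/2578 ≈ 4.7576)
j - E(106) = 12265/2578 - 1*106 = 12265/2578 - 106 = -261003/2578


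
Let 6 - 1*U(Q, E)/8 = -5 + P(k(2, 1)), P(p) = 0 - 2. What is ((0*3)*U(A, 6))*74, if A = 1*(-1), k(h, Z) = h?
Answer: 0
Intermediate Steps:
A = -1
P(p) = -2
U(Q, E) = 104 (U(Q, E) = 48 - 8*(-5 - 2) = 48 - 8*(-7) = 48 + 56 = 104)
((0*3)*U(A, 6))*74 = ((0*3)*104)*74 = (0*104)*74 = 0*74 = 0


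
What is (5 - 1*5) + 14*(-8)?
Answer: -112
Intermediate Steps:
(5 - 1*5) + 14*(-8) = (5 - 5) - 112 = 0 - 112 = -112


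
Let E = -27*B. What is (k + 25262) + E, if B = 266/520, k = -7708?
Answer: 4560449/260 ≈ 17540.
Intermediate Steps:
B = 133/260 (B = 266*(1/520) = 133/260 ≈ 0.51154)
E = -3591/260 (E = -27*133/260 = -3591/260 ≈ -13.812)
(k + 25262) + E = (-7708 + 25262) - 3591/260 = 17554 - 3591/260 = 4560449/260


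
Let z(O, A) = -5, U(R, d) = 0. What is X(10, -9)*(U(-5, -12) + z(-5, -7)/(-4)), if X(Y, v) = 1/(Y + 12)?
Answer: 5/88 ≈ 0.056818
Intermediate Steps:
X(Y, v) = 1/(12 + Y)
X(10, -9)*(U(-5, -12) + z(-5, -7)/(-4)) = (0 - 5/(-4))/(12 + 10) = (0 - 5*(-¼))/22 = (0 + 5/4)/22 = (1/22)*(5/4) = 5/88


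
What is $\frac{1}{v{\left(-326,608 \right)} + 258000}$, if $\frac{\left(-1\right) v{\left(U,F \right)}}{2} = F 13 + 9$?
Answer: $\frac{1}{242174} \approx 4.1293 \cdot 10^{-6}$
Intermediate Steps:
$v{\left(U,F \right)} = -18 - 26 F$ ($v{\left(U,F \right)} = - 2 \left(F 13 + 9\right) = - 2 \left(13 F + 9\right) = - 2 \left(9 + 13 F\right) = -18 - 26 F$)
$\frac{1}{v{\left(-326,608 \right)} + 258000} = \frac{1}{\left(-18 - 15808\right) + 258000} = \frac{1}{-15826 + 258000} = \frac{1}{242174}$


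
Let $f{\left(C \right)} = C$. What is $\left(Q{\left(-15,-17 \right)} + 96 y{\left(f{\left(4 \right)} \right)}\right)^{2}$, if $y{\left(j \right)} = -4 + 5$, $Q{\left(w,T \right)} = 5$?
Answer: $10201$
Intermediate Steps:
$y{\left(j \right)} = 1$
$\left(Q{\left(-15,-17 \right)} + 96 y{\left(f{\left(4 \right)} \right)}\right)^{2} = \left(5 + 96 \cdot 1\right)^{2} = \left(5 + 96\right)^{2} = 101^{2} = 10201$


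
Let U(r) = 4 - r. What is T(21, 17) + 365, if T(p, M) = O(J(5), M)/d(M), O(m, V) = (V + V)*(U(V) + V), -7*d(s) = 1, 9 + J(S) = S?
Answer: -587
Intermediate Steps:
J(S) = -9 + S
d(s) = -⅐ (d(s) = -⅐*1 = -⅐)
O(m, V) = 8*V (O(m, V) = (V + V)*((4 - V) + V) = (2*V)*4 = 8*V)
T(p, M) = -56*M (T(p, M) = (8*M)/(-⅐) = (8*M)*(-7) = -56*M)
T(21, 17) + 365 = -56*17 + 365 = -952 + 365 = -587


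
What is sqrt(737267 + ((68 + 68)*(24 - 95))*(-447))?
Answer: sqrt(5053499) ≈ 2248.0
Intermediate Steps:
sqrt(737267 + ((68 + 68)*(24 - 95))*(-447)) = sqrt(737267 + (136*(-71))*(-447)) = sqrt(737267 - 9656*(-447)) = sqrt(737267 + 4316232) = sqrt(5053499)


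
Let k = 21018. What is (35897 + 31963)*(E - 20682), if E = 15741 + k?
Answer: 1090985220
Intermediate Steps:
E = 36759 (E = 15741 + 21018 = 36759)
(35897 + 31963)*(E - 20682) = (35897 + 31963)*(36759 - 20682) = 67860*16077 = 1090985220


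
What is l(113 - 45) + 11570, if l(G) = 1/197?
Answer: 2279291/197 ≈ 11570.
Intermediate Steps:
l(G) = 1/197
l(113 - 45) + 11570 = 1/197 + 11570 = 2279291/197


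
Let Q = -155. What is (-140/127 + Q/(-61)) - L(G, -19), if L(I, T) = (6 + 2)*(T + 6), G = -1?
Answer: 816833/7747 ≈ 105.44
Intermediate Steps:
L(I, T) = 48 + 8*T (L(I, T) = 8*(6 + T) = 48 + 8*T)
(-140/127 + Q/(-61)) - L(G, -19) = (-140/127 - 155/(-61)) - (48 + 8*(-19)) = (-140*1/127 - 155*(-1/61)) - (48 - 152) = (-140/127 + 155/61) - 1*(-104) = 11145/7747 + 104 = 816833/7747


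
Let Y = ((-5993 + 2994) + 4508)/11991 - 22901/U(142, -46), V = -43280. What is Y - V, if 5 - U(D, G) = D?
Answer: 23791256128/547589 ≈ 43447.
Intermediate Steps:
U(D, G) = 5 - D
Y = 91604208/547589 (Y = ((-5993 + 2994) + 4508)/11991 - 22901/(5 - 1*142) = (-2999 + 4508)*(1/11991) - 22901/(5 - 142) = 1509*(1/11991) - 22901/(-137) = 503/3997 - 22901*(-1/137) = 503/3997 + 22901/137 = 91604208/547589 ≈ 167.29)
Y - V = 91604208/547589 - 1*(-43280) = 91604208/547589 + 43280 = 23791256128/547589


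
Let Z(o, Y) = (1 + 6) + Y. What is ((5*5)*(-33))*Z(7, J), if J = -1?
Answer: -4950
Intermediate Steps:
Z(o, Y) = 7 + Y
((5*5)*(-33))*Z(7, J) = ((5*5)*(-33))*(7 - 1) = (25*(-33))*6 = -825*6 = -4950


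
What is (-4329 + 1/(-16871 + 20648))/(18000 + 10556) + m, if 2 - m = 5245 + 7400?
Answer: -340909977587/26964003 ≈ -12643.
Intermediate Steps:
m = -12643 (m = 2 - (5245 + 7400) = 2 - 1*12645 = 2 - 12645 = -12643)
(-4329 + 1/(-16871 + 20648))/(18000 + 10556) + m = (-4329 + 1/(-16871 + 20648))/(18000 + 10556) - 12643 = (-4329 + 1/3777)/28556 - 12643 = (-4329 + 1/3777)*(1/28556) - 12643 = -16350632/3777*1/28556 - 12643 = -4087658/26964003 - 12643 = -340909977587/26964003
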